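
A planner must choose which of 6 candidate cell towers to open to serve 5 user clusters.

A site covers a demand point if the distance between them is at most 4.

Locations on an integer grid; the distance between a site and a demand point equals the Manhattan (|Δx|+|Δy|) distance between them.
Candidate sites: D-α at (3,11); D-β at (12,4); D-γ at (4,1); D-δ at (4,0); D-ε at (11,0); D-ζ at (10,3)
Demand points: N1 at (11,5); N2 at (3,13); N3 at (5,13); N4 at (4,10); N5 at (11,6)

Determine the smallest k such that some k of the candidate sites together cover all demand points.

Coverage sets (demand points within 4 of each site):
  D-α: {N2, N3, N4}
  D-β: {N1, N5}
  D-γ: {}
  D-δ: {}
  D-ε: {}
  D-ζ: {N1, N5}
No single site covers all 5 demand points.
But {D-α, D-β} covers everything, so the minimum is 2.

2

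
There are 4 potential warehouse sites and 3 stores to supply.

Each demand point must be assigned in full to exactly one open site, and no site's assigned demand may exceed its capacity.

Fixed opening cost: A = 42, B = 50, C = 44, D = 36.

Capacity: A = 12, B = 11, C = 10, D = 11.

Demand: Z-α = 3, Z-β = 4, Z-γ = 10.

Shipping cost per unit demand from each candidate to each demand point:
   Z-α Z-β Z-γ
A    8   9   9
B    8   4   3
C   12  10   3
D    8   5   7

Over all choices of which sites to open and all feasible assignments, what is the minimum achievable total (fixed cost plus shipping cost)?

Open {C, D}; cheapest assignment that respects the capacities:
  C (cap 10, load 10): Z-γ — cost 10×3 = 30
  D (cap 11, load 7): Z-α, Z-β — cost 3×8 + 4×5 = 44
  Shipping 74, fixed 80 → total 154.
  Any other capacity-feasible assignment to {C, D} ships for at least 74.
Compare {B, D}: its best feasible assignment gives total 160.
Compare {B, C}: its best feasible assignment gives total 164.
Every other set of open sites that can feasibly serve all demand totals ≥ 160 even under its best assignment. Minimum: 154.

154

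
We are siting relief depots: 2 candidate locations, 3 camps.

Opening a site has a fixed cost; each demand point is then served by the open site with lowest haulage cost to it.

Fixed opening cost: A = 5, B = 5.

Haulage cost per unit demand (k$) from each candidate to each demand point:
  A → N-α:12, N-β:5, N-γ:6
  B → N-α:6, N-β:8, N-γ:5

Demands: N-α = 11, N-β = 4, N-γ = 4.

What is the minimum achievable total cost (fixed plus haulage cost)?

Open {A, B}: assign each demand point to its cheapest open site.
  N-α→B 11×6=66, N-β→A 4×5=20, N-γ→B 4×5=20
  haulage cost 106, fixed 10 → total 116.
Compare {B}: haulage cost 118 + fixed 5 = 123.
Compare {A}: haulage cost 176 + fixed 5 = 181.

116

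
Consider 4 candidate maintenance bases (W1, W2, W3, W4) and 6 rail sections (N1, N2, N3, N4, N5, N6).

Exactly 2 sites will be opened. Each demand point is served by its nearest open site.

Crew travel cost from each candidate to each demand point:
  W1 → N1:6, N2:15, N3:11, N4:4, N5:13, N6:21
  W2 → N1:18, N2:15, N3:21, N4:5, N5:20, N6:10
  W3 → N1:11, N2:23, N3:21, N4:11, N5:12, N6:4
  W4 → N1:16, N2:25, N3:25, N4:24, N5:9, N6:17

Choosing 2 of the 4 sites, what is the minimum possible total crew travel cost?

Open {W1, W3}.
  N1→W1 6, N2→W1 15, N3→W1 11, N4→W1 4, N5→W3 12, N6→W3 4  ⇒ total 52.
Compare {W1, W2}: total 59.
Compare {W1, W4}: total 62.
No size-2 selection does better; minimum is 52.

52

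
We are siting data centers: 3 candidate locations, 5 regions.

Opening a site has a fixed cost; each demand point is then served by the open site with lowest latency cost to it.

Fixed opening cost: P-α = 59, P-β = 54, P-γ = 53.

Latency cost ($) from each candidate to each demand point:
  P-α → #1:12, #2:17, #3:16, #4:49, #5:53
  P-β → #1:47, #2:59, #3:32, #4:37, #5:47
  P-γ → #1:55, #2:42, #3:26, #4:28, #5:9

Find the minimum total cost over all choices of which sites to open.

Open {P-α, P-γ}: assign each demand point to its cheapest open site.
  #1→P-α 12, #2→P-α 17, #3→P-α 16, #4→P-γ 28, #5→P-γ 9
  latency cost 82, fixed 112 → total 194.
Compare {P-α}: latency cost 147 + fixed 59 = 206.
Compare {P-γ}: latency cost 160 + fixed 53 = 213.
Compare {P-α, P-β}: latency cost 129 + fixed 113 = 242.
All other subsets cost ≥ 206. Minimum total cost: 194.

194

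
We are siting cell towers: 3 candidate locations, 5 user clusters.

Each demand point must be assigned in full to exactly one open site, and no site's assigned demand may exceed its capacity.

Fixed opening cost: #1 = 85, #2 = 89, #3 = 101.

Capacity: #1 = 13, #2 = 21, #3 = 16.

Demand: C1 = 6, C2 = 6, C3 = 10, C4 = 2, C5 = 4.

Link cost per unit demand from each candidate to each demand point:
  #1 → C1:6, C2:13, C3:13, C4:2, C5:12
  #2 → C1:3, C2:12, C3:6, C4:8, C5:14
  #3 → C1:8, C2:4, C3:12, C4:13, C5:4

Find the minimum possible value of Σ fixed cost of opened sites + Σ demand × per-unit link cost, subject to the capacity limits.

Open {#2, #3}; cheapest assignment that respects the capacities:
  #2 (cap 21, load 18): C1, C3, C4 — cost 6×3 + 10×6 + 2×8 = 94
  #3 (cap 16, load 10): C2, C5 — cost 6×4 + 4×4 = 40
  Shipping 134, fixed 190 → total 324.
  Any other capacity-feasible assignment to {#2, #3} ships for at least 134.
Compare {#1, #2}: its best feasible assignment gives total 382.
Compare {#1, #2, #3}: its best feasible assignment gives total 397.
Every other set of open sites that can feasibly serve all demand totals ≥ 382 even under its best assignment. Minimum: 324.

324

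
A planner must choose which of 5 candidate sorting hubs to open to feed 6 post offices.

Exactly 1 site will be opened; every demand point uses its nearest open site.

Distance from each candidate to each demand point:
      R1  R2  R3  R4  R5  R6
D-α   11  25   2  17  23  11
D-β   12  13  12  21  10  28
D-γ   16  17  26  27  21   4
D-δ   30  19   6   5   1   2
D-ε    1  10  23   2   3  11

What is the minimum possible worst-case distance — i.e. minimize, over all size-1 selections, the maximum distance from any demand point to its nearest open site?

Open {D-ε}.
  Farthest demand point is R3 at distance 23 (to D-ε); all others are ≤ 23.
With {D-α} the worst case is 25.
With {D-γ} the worst case is 27.
No size-1 selection achieves below 23.

23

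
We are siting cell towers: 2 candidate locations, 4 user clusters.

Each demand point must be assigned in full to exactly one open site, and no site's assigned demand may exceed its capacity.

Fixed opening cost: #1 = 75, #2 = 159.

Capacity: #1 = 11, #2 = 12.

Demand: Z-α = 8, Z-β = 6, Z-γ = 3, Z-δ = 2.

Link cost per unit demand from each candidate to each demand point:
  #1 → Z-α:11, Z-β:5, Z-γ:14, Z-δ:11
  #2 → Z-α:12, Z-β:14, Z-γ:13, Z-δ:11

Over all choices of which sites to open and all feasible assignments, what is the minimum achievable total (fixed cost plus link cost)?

421

Open {#1, #2}; cheapest assignment that respects the capacities:
  #1 (cap 11, load 8): Z-β, Z-δ — cost 6×5 + 2×11 = 52
  #2 (cap 12, load 11): Z-α, Z-γ — cost 8×12 + 3×13 = 135
  Shipping 187, fixed 234 → total 421.
  Any other capacity-feasible assignment to {#1, #2} ships for at least 187.
Total demand is 19 and no other set of sites has combined capacity ≥ 19, so {#1, #2} is the only feasible choice of open sites. Minimum: 421.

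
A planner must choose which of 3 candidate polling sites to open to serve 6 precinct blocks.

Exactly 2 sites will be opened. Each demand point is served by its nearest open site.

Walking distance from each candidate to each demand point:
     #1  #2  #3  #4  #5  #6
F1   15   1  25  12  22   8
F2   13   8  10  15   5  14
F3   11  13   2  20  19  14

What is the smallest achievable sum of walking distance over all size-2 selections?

Open {F1, F2}.
  #1→F2 13, #2→F1 1, #3→F2 10, #4→F1 12, #5→F2 5, #6→F1 8  ⇒ total 49.
Compare {F1, F3}: total 53.
Compare {F2, F3}: total 55.

49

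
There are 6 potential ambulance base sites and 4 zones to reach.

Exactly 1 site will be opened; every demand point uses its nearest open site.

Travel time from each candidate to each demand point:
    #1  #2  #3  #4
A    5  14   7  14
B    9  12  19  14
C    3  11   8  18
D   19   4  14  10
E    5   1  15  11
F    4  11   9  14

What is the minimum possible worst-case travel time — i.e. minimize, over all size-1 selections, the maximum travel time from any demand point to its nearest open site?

Open {A}.
  Farthest demand point is #2 at travel time 14 (to A); all others are ≤ 14.
With {F} the worst case is 14.
With {E} the worst case is 15.
No size-1 selection achieves below 14.

14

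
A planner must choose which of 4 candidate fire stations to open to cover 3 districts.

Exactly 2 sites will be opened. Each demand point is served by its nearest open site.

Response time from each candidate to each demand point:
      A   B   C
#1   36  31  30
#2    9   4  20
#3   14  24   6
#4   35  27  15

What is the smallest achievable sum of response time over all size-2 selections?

Open {#2, #3}.
  A→#2 9, B→#2 4, C→#3 6  ⇒ total 19.
Compare {#2, #4}: total 28.
Compare {#1, #2}: total 33.
No size-2 selection does better; minimum is 19.

19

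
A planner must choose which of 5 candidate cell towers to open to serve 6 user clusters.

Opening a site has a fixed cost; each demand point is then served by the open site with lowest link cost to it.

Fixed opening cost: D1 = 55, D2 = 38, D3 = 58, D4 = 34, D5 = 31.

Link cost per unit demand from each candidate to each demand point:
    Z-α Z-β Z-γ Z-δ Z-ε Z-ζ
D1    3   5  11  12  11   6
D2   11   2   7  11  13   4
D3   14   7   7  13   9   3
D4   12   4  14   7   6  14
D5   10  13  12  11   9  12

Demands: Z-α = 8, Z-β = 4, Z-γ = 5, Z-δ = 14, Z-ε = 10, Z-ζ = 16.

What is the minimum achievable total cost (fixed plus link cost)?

Open {D1, D2, D4}: assign each demand point to its cheapest open site.
  Z-α→D1 8×3=24, Z-β→D2 4×2=8, Z-γ→D2 5×7=35, Z-δ→D4 14×7=98, Z-ε→D4 10×6=60, Z-ζ→D2 16×4=64
  link cost 289, fixed 127 → total 416.
Compare {D2, D4}: link cost 353 + fixed 72 = 425.
Compare {D1, D3, D4}: link cost 281 + fixed 147 = 428.
Compare {D1, D4}: link cost 349 + fixed 89 = 438.
All other subsets cost ≥ 425. Minimum total cost: 416.

416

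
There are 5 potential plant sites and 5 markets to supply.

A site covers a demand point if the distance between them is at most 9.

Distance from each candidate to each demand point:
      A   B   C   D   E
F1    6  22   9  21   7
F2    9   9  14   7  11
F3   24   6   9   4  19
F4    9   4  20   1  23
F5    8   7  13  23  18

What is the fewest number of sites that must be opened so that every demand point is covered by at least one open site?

Coverage sets (demand points within 9 of each site):
  F1: {A, C, E}
  F2: {A, B, D}
  F3: {B, C, D}
  F4: {A, B, D}
  F5: {A, B}
No single site covers all 5 demand points.
But {F1, F2} covers everything, so the minimum is 2.

2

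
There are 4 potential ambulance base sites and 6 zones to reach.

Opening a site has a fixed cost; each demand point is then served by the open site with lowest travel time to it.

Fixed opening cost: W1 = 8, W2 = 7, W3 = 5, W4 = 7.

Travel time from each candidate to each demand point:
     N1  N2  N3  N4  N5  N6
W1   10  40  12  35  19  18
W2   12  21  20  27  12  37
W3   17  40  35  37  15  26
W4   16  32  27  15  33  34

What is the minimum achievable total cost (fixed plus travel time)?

110

Open {W1, W2, W4}: assign each demand point to its cheapest open site.
  N1→W1 10, N2→W2 21, N3→W1 12, N4→W4 15, N5→W2 12, N6→W1 18
  travel time 88, fixed 22 → total 110.
Compare {W1, W2}: travel time 100 + fixed 15 = 115.
Compare {W1, W2, W3, W4}: travel time 88 + fixed 27 = 115.
Compare {W1, W2, W3}: travel time 100 + fixed 20 = 120.
All other subsets cost ≥ 115. Minimum total cost: 110.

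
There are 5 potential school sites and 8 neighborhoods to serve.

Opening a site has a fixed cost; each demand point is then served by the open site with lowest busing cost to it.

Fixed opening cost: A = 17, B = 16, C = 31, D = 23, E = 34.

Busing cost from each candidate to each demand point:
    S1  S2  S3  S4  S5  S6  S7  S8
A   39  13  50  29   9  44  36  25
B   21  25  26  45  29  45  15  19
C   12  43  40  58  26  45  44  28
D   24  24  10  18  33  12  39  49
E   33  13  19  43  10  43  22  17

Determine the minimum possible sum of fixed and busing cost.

173

Open {A, B, D}: assign each demand point to its cheapest open site.
  S1→B 21, S2→A 13, S3→D 10, S4→D 18, S5→A 9, S6→D 12, S7→B 15, S8→B 19
  busing cost 117, fixed 56 → total 173.
Compare {D, E}: busing cost 126 + fixed 57 = 183.
Compare {A, D}: busing cost 147 + fixed 40 = 187.
Compare {B, D}: busing cost 148 + fixed 39 = 187.
All other subsets cost ≥ 183. Minimum total cost: 173.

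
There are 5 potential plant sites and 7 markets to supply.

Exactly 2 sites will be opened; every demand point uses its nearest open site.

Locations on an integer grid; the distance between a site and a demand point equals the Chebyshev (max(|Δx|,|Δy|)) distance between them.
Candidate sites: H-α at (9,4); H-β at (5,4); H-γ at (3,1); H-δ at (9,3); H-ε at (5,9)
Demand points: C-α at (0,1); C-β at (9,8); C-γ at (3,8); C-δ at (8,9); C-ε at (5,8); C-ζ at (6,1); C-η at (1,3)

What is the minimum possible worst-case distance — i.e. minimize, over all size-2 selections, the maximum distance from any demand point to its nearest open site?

Open {H-γ, H-ε}.
  Farthest demand point is C-β at distance 4 (to H-ε); all others are ≤ 4.
With {H-α, H-β} the worst case is 5.
With {H-β, H-γ} the worst case is 5.
No size-2 selection achieves below 4.

4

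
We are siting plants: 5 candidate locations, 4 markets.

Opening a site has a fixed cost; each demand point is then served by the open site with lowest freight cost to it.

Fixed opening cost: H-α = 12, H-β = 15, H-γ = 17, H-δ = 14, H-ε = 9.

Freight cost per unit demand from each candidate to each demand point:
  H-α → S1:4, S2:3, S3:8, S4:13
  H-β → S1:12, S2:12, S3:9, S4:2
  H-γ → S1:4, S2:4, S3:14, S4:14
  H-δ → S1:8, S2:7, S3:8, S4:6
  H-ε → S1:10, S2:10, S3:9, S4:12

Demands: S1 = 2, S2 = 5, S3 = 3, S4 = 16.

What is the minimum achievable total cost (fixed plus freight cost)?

Open {H-α, H-β}: assign each demand point to its cheapest open site.
  S1→H-α 2×4=8, S2→H-α 5×3=15, S3→H-α 3×8=24, S4→H-β 16×2=32
  freight cost 79, fixed 27 → total 106.
Compare {H-α, H-β, H-ε}: freight cost 79 + fixed 36 = 115.
Compare {H-β, H-γ}: freight cost 87 + fixed 32 = 119.
Compare {H-α, H-β, H-δ}: freight cost 79 + fixed 41 = 120.
All other subsets cost ≥ 115. Minimum total cost: 106.

106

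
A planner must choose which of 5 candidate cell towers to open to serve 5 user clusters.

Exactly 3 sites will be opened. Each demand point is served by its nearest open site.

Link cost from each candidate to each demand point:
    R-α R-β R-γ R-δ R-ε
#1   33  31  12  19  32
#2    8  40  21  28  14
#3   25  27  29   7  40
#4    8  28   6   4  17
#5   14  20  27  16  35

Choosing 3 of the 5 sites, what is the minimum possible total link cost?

Open {#2, #4, #5}.
  R-α→#2 8, R-β→#5 20, R-γ→#4 6, R-δ→#4 4, R-ε→#2 14  ⇒ total 52.
Compare {#1, #4, #5}: total 55.
Compare {#3, #4, #5}: total 55.
No size-3 selection does better; minimum is 52.

52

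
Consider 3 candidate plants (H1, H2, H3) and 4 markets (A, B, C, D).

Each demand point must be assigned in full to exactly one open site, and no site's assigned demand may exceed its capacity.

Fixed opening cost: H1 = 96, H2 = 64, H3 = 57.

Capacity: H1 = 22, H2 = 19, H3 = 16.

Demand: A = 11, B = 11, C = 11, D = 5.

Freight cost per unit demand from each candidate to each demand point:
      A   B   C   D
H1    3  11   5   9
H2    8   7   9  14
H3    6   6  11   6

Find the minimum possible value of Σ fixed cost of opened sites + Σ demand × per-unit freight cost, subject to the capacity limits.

Open {H1, H3}; cheapest assignment that respects the capacities:
  H1 (cap 22, load 22): A, C — cost 11×3 + 11×5 = 88
  H3 (cap 16, load 16): B, D — cost 11×6 + 5×6 = 96
  Shipping 184, fixed 153 → total 337.
  Any other capacity-feasible assignment to {H1, H3} ships for at least 184.
Compare {H1, H2}: its best feasible assignment gives total 395.
Compare {H1, H2, H3}: its best feasible assignment gives total 401.
Every other set of open sites that can feasibly serve all demand totals ≥ 395 even under its best assignment. Minimum: 337.

337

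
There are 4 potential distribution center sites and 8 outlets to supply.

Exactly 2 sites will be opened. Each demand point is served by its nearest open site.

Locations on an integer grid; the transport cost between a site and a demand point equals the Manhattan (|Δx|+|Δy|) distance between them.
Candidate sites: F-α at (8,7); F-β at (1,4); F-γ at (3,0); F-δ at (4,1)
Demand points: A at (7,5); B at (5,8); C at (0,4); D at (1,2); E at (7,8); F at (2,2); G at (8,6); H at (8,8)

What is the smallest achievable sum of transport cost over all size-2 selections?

17

Open {F-α, F-β}.
  A→F-α 3, B→F-α 4, C→F-β 1, D→F-β 2, E→F-α 2, F→F-β 3, G→F-α 1, H→F-α 1  ⇒ total 17.
Compare {F-α, F-γ}: total 25.
Compare {F-α, F-δ}: total 25.
No size-2 selection does better; minimum is 17.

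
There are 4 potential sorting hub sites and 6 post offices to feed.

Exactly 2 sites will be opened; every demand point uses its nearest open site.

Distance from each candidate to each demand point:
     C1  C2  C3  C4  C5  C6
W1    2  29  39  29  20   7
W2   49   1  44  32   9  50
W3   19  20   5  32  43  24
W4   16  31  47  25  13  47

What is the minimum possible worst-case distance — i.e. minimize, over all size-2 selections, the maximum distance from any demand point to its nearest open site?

Open {W3, W4}.
  Farthest demand point is C4 at distance 25 (to W4); all others are ≤ 25.
With {W1, W3} the worst case is 29.
With {W2, W3} the worst case is 32.
No size-2 selection achieves below 25.

25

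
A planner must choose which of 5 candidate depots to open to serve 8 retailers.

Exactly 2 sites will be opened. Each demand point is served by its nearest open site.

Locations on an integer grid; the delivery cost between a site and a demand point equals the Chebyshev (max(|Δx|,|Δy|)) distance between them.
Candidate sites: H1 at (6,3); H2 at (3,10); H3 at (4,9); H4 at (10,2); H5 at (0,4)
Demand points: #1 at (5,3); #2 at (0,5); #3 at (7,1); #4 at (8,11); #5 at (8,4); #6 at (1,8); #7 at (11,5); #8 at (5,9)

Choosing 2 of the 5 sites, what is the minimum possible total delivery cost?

Open {H1, H3}.
  #1→H1 1, #2→H3 4, #3→H1 2, #4→H3 4, #5→H1 2, #6→H3 3, #7→H1 5, #8→H3 1  ⇒ total 22.
Compare {H1, H2}: total 24.
Compare {H3, H4}: total 25.
No size-2 selection does better; minimum is 22.

22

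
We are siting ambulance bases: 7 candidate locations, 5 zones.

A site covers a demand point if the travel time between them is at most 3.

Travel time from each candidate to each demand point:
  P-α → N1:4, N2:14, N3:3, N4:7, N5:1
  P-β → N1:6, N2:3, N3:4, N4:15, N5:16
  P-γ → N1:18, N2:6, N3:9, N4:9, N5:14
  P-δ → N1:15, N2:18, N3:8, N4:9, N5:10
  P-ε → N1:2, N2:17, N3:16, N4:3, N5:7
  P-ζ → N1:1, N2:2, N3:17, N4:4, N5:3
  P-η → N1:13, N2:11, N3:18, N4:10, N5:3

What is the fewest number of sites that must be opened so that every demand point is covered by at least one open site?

3

Coverage sets (demand points within 3 of each site):
  P-α: {N3, N5}
  P-β: {N2}
  P-γ: {}
  P-δ: {}
  P-ε: {N1, N4}
  P-ζ: {N1, N2, N5}
  P-η: {N5}
No 2 sites suffice: every size-2 union leaves at least one demand point uncovered.
But {P-α, P-β, P-ε} covers everything, so the minimum is 3.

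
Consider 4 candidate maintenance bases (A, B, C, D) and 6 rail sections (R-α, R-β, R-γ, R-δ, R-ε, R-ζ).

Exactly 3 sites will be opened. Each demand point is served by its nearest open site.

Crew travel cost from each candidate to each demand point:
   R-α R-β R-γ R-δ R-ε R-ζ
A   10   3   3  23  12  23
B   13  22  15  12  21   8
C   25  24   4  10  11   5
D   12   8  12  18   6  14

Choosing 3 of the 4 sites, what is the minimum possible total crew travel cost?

Open {A, C, D}.
  R-α→A 10, R-β→A 3, R-γ→A 3, R-δ→C 10, R-ε→D 6, R-ζ→C 5  ⇒ total 37.
Compare {A, B, C}: total 42.
Compare {A, B, D}: total 42.
No size-3 selection does better; minimum is 37.

37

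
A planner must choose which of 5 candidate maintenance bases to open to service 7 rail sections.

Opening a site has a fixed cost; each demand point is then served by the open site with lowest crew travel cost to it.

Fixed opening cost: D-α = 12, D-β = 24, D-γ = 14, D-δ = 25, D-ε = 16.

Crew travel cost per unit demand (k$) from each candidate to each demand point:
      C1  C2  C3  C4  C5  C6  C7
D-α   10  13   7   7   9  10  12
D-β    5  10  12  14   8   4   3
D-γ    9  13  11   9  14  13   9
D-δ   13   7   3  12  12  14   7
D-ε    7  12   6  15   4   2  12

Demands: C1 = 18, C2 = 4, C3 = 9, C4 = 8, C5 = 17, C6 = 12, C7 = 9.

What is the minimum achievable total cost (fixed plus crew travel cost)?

397

Open {D-α, D-β, D-δ, D-ε}: assign each demand point to its cheapest open site.
  C1→D-β 18×5=90, C2→D-δ 4×7=28, C3→D-δ 9×3=27, C4→D-α 8×7=56, C5→D-ε 17×4=68, C6→D-ε 12×2=24, C7→D-β 9×3=27
  crew travel cost 320, fixed 77 → total 397.
Compare {D-α, D-β, D-ε}: crew travel cost 359 + fixed 52 = 411.
Compare {D-α, D-β, D-γ, D-δ, D-ε}: crew travel cost 320 + fixed 91 = 411.
Compare {D-β, D-γ, D-δ, D-ε}: crew travel cost 336 + fixed 79 = 415.
All other subsets cost ≥ 411. Minimum total cost: 397.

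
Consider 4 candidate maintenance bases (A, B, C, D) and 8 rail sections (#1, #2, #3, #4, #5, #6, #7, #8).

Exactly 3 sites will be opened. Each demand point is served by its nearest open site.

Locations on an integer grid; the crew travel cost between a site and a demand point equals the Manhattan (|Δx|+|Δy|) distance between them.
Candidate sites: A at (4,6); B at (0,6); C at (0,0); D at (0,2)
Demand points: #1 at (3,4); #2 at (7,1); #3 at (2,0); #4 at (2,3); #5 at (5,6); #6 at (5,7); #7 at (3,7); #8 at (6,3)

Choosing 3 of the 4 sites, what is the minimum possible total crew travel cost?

26

Open {A, C, D}.
  #1→A 3, #2→A 8, #3→C 2, #4→D 3, #5→A 1, #6→A 2, #7→A 2, #8→A 5  ⇒ total 26.
Compare {A, B, C}: total 28.
Compare {A, B, D}: total 28.
No size-3 selection does better; minimum is 26.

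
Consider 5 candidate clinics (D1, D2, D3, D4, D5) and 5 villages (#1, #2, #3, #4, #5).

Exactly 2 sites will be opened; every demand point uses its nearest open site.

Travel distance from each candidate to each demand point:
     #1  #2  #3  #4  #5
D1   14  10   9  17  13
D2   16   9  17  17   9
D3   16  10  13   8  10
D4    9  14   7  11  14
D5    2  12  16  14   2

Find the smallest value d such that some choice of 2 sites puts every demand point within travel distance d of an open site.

10

Open {D3, D4}.
  Farthest demand point is #2 at travel distance 10 (to D3); all others are ≤ 10.
With {D2, D4} the worst case is 11.
With {D4, D5} the worst case is 12.
No size-2 selection achieves below 10.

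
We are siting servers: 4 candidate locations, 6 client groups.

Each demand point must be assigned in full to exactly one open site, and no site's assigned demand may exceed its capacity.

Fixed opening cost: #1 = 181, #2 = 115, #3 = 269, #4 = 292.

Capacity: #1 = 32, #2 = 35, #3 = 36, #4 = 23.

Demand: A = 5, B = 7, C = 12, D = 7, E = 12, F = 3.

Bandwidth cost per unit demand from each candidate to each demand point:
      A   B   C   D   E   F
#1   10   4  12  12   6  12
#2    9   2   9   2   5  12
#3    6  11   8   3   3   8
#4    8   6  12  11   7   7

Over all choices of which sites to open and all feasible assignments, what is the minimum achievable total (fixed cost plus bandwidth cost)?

Open {#1, #2}; cheapest assignment that respects the capacities:
  #1 (cap 32, load 15): E, F — cost 12×6 + 3×12 = 108
  #2 (cap 35, load 31): A, B, C, D — cost 5×9 + 7×2 + 12×9 + 7×2 = 181
  Shipping 289, fixed 296 → total 585.
  Any other capacity-feasible assignment to {#1, #2} ships for at least 289.
Compare {#2, #3}: its best feasible assignment gives total 598.
Compare {#2, #4}: its best feasible assignment gives total 688.
Every other set of open sites that can feasibly serve all demand totals ≥ 598 even under its best assignment. Minimum: 585.

585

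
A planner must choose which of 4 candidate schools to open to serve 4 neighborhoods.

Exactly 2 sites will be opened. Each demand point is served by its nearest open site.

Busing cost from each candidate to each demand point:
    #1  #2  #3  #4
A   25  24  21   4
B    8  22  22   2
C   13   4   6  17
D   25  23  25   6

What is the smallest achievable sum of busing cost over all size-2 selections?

Open {B, C}.
  #1→B 8, #2→C 4, #3→C 6, #4→B 2  ⇒ total 20.
Compare {A, C}: total 27.
Compare {C, D}: total 29.
No size-2 selection does better; minimum is 20.

20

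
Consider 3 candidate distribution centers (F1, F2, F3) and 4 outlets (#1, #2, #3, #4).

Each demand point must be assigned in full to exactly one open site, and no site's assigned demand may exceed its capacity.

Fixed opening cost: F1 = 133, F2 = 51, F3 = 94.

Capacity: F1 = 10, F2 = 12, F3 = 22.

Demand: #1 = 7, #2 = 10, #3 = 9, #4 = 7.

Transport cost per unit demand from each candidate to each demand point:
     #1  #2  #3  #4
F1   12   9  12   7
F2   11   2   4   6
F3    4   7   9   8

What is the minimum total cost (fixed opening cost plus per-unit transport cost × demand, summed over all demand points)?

Open {F1, F2, F3}; cheapest assignment that respects the capacities:
  F1 (cap 10, load 7): #4 — cost 7×7 = 49
  F2 (cap 12, load 10): #2 — cost 10×2 = 20
  F3 (cap 22, load 16): #1, #3 — cost 7×4 + 9×9 = 109
  Shipping 178, fixed 278 → total 456.
  Any other capacity-feasible assignment to {F1, F2, F3} ships for at least 178.
Total demand is 33; every other set of sites either has combined capacity below 33 or cannot fit the demands without splitting one across sites, so {F1, F2, F3} is the only feasible choice of open sites. Minimum: 456.

456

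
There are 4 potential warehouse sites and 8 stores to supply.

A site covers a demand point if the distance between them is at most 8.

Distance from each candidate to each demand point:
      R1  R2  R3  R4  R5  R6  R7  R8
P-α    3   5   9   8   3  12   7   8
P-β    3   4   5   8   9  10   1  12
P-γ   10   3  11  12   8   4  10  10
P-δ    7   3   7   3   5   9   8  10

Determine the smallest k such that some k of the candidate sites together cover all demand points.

3

Coverage sets (demand points within 8 of each site):
  P-α: {R1, R2, R4, R5, R7, R8}
  P-β: {R1, R2, R3, R4, R7}
  P-γ: {R2, R5, R6}
  P-δ: {R1, R2, R3, R4, R5, R7}
No 2 sites suffice: every size-2 union leaves at least one demand point uncovered.
But {P-α, P-β, P-γ} covers everything, so the minimum is 3.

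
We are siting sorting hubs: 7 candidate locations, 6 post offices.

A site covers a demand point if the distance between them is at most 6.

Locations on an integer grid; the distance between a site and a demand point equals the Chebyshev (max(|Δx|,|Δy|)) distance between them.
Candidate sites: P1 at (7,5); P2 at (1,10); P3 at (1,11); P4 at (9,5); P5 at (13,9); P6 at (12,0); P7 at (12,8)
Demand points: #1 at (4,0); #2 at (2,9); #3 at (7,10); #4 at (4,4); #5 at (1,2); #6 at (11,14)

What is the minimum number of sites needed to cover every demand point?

Coverage sets (demand points within 6 of each site):
  P1: {#1, #2, #3, #4, #5}
  P2: {#2, #3, #4}
  P3: {#2, #3}
  P4: {#1, #3, #4}
  P5: {#3, #6}
  P6: {}
  P7: {#3, #6}
No single site covers all 6 demand points.
But {P1, P5} covers everything, so the minimum is 2.

2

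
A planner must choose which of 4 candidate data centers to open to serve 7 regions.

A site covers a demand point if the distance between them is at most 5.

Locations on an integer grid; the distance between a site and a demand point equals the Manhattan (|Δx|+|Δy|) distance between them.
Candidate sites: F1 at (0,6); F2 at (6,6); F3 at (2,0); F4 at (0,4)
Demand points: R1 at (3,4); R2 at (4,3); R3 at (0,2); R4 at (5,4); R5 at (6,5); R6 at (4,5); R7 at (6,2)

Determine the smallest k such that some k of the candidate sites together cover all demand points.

2

Coverage sets (demand points within 5 of each site):
  F1: {R1, R3, R6}
  F2: {R1, R2, R4, R5, R6, R7}
  F3: {R1, R2, R3}
  F4: {R1, R2, R3, R4, R6}
No single site covers all 7 demand points.
But {F1, F2} covers everything, so the minimum is 2.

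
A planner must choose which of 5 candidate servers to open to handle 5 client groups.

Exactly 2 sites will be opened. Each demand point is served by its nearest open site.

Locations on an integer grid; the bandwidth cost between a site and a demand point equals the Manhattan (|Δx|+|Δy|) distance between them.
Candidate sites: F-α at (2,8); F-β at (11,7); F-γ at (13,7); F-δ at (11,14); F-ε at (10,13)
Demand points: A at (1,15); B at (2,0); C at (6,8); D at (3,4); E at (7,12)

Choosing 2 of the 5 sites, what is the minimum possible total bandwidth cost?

Open {F-α, F-ε}.
  A→F-α 8, B→F-α 8, C→F-α 4, D→F-α 5, E→F-ε 4  ⇒ total 29.
Compare {F-α, F-δ}: total 31.
Compare {F-α, F-β}: total 34.
No size-2 selection does better; minimum is 29.

29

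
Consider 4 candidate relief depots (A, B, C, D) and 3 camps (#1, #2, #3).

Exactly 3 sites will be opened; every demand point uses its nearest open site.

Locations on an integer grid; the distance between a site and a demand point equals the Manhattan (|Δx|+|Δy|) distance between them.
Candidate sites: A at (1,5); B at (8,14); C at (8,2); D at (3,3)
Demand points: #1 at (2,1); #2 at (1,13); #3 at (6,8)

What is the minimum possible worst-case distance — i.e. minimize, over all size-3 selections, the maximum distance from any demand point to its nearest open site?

Open {A, B, C}.
  Farthest demand point is #2 at distance 8 (to A); all others are ≤ 8.
With {A, B, D} the worst case is 8.
With {A, C, D} the worst case is 8.
No size-3 selection achieves below 8.

8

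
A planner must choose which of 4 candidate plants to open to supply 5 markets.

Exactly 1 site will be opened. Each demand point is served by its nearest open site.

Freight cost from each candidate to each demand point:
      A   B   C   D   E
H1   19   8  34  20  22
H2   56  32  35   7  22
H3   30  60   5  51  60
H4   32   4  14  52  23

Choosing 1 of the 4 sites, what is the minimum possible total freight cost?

103

Open {H1}.
  A→H1 19, B→H1 8, C→H1 34, D→H1 20, E→H1 22  ⇒ total 103.
Compare {H4}: total 125.
Compare {H2}: total 152.
No size-1 selection does better; minimum is 103.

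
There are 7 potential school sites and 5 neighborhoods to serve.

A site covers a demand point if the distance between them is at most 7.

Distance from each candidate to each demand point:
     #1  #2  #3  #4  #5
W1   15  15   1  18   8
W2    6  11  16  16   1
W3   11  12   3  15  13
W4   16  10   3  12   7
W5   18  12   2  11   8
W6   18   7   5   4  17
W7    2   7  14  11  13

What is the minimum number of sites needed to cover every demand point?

2

Coverage sets (demand points within 7 of each site):
  W1: {#3}
  W2: {#1, #5}
  W3: {#3}
  W4: {#3, #5}
  W5: {#3}
  W6: {#2, #3, #4}
  W7: {#1, #2}
No single site covers all 5 demand points.
But {W2, W6} covers everything, so the minimum is 2.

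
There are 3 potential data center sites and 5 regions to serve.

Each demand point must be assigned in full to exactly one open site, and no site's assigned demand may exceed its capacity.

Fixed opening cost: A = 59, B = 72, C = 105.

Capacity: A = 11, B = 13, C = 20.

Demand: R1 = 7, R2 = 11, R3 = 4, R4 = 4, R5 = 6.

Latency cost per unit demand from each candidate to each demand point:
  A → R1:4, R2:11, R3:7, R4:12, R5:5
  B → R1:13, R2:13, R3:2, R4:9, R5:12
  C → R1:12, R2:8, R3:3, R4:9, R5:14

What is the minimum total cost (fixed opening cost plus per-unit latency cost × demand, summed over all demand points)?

468

Open {A, B, C}; cheapest assignment that respects the capacities:
  A (cap 11, load 7): R1 — cost 7×4 = 28
  B (cap 13, load 10): R3, R5 — cost 4×2 + 6×12 = 80
  C (cap 20, load 15): R2, R4 — cost 11×8 + 4×9 = 124
  Shipping 232, fixed 236 → total 468.
  Any other capacity-feasible assignment to {A, B, C} ships for at least 232.
Compare {B, C}: its best feasible assignment gives total 476.
Every other set of open sites that can feasibly serve all demand totals ≥ 476 even under its best assignment. Minimum: 468.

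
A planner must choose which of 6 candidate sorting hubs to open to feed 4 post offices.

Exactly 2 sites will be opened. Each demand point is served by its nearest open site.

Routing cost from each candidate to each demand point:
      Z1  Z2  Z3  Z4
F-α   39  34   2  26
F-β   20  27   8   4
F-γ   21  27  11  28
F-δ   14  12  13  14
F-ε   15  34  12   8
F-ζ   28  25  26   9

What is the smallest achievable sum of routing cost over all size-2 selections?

Open {F-β, F-δ}.
  Z1→F-δ 14, Z2→F-δ 12, Z3→F-β 8, Z4→F-β 4  ⇒ total 38.
Compare {F-α, F-δ}: total 42.
Compare {F-δ, F-ε}: total 46.
No size-2 selection does better; minimum is 38.

38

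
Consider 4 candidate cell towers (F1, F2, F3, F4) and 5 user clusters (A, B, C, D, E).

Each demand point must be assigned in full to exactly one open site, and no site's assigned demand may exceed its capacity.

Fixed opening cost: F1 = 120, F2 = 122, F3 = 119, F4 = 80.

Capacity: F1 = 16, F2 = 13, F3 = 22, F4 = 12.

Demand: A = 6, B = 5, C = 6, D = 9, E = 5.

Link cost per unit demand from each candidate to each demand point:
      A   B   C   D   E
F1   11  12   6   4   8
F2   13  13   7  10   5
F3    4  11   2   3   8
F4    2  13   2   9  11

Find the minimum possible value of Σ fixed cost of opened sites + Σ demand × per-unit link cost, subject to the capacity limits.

345

Open {F3, F4}; cheapest assignment that respects the capacities:
  F3 (cap 22, load 19): B, D, E — cost 5×11 + 9×3 + 5×8 = 122
  F4 (cap 12, load 12): A, C — cost 6×2 + 6×2 = 24
  Shipping 146, fixed 199 → total 345.
  Any other capacity-feasible assignment to {F3, F4} ships for at least 146.
Compare {F2, F3}: its best feasible assignment gives total 394.
Compare {F1, F3}: its best feasible assignment gives total 402.
Every other set of open sites that can feasibly serve all demand totals ≥ 394 even under its best assignment. Minimum: 345.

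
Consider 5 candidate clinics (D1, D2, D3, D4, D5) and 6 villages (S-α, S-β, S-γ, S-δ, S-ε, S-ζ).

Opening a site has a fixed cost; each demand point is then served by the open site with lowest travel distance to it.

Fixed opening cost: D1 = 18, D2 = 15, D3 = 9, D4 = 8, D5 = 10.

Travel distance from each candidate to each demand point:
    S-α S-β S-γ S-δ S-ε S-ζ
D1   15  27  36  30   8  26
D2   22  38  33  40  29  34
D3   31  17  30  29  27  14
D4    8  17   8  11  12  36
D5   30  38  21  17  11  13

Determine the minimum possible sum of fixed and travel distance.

Open {D4, D5}: assign each demand point to its cheapest open site.
  S-α→D4 8, S-β→D4 17, S-γ→D4 8, S-δ→D4 11, S-ε→D5 11, S-ζ→D5 13
  travel distance 68, fixed 18 → total 86.
Compare {D3, D4}: travel distance 70 + fixed 17 = 87.
Compare {D3, D4, D5}: travel distance 68 + fixed 27 = 95.
Compare {D4}: travel distance 92 + fixed 8 = 100.
All other subsets cost ≥ 87. Minimum total cost: 86.

86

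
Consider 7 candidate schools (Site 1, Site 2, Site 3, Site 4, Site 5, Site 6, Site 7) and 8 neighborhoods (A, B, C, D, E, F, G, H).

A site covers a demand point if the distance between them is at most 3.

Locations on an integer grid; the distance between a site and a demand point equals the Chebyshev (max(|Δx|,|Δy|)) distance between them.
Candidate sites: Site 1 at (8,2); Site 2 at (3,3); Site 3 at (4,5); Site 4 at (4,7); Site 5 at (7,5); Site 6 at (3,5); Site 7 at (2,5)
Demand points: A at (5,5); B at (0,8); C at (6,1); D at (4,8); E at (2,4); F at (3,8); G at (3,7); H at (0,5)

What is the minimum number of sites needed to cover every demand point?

Coverage sets (demand points within 3 of each site):
  Site 1: {A, C}
  Site 2: {A, C, E, H}
  Site 3: {A, D, E, F, G}
  Site 4: {A, D, E, F, G}
  Site 5: {A, D}
  Site 6: {A, B, D, E, F, G, H}
  Site 7: {A, B, D, E, F, G, H}
No single site covers all 8 demand points.
But {Site 1, Site 6} covers everything, so the minimum is 2.

2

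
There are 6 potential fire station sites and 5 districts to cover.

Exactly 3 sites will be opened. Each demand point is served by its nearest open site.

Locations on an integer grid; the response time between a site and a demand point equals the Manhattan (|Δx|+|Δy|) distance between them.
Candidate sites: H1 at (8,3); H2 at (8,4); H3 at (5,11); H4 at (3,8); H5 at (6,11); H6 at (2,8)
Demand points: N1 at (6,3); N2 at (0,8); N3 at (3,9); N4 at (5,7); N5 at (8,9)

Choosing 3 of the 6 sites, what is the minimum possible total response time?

13

Open {H1, H4, H5}.
  N1→H1 2, N2→H4 3, N3→H4 1, N4→H4 3, N5→H5 4  ⇒ total 13.
Compare {H1, H2, H4}: total 14.
Compare {H1, H3, H4}: total 14.
No size-3 selection does better; minimum is 13.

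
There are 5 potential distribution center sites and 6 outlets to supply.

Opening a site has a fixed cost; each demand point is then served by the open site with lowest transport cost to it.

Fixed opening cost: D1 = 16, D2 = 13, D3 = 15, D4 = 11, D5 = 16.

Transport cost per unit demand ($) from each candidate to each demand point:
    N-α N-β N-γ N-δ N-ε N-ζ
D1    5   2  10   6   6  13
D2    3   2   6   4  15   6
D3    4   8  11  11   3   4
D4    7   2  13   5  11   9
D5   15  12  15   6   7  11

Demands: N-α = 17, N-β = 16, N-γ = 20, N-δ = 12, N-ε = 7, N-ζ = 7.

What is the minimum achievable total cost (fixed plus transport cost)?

Open {D2, D3}: assign each demand point to its cheapest open site.
  N-α→D2 17×3=51, N-β→D2 16×2=32, N-γ→D2 20×6=120, N-δ→D2 12×4=48, N-ε→D3 7×3=21, N-ζ→D3 7×4=28
  transport cost 300, fixed 28 → total 328.
Compare {D2, D3, D4}: transport cost 300 + fixed 39 = 339.
Compare {D1, D2, D3}: transport cost 300 + fixed 44 = 344.
Compare {D2, D3, D5}: transport cost 300 + fixed 44 = 344.
All other subsets cost ≥ 339. Minimum total cost: 328.

328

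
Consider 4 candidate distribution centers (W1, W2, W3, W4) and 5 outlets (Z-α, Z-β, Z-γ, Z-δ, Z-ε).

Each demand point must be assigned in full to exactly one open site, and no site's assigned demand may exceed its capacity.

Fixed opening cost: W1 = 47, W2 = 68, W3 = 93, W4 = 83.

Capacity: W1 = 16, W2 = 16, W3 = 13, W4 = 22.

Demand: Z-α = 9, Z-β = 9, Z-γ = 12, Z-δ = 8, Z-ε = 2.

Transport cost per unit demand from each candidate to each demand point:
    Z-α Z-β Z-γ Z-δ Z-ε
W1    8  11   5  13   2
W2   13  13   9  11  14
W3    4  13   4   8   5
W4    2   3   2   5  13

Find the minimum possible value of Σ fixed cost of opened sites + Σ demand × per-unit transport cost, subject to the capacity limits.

390

Open {W1, W3, W4}; cheapest assignment that respects the capacities:
  W1 (cap 16, load 14): Z-γ, Z-ε — cost 12×5 + 2×2 = 64
  W3 (cap 13, load 9): Z-α — cost 9×4 = 36
  W4 (cap 22, load 17): Z-β, Z-δ — cost 9×3 + 8×5 = 67
  Shipping 167, fixed 223 → total 390.
  Any other capacity-feasible assignment to {W1, W3, W4} ships for at least 167.
Compare {W1, W2, W4}: its best feasible assignment gives total 395.
Compare {W2, W3, W4}: its best feasible assignment gives total 429.
Every other set of open sites that can feasibly serve all demand totals ≥ 395 even under its best assignment. Minimum: 390.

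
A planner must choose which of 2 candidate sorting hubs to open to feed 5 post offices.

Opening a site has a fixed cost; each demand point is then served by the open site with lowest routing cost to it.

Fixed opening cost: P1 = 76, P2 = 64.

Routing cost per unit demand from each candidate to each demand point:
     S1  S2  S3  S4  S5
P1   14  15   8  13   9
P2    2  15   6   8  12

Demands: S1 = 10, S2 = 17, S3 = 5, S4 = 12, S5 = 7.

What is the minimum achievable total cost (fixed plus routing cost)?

549

Open {P2}: assign each demand point to its cheapest open site.
  S1→P2 10×2=20, S2→P2 17×15=255, S3→P2 5×6=30, S4→P2 12×8=96, S5→P2 7×12=84
  routing cost 485, fixed 64 → total 549.
Compare {P1, P2}: routing cost 464 + fixed 140 = 604.
Compare {P1}: routing cost 654 + fixed 76 = 730.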